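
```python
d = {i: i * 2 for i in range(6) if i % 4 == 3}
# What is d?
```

{3: 6}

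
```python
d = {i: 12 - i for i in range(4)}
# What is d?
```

{0: 12, 1: 11, 2: 10, 3: 9}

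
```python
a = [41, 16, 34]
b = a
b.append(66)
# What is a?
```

After line 1: a = [41, 16, 34]
After line 2 (b = a is an alias, same object): a = [41, 16, 34], b = [41, 16, 34]
After line 3 (b.append mutates the shared list): a = [41, 16, 34, 66], b = [41, 16, 34, 66]

[41, 16, 34, 66]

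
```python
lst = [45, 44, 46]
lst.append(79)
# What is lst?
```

[45, 44, 46, 79]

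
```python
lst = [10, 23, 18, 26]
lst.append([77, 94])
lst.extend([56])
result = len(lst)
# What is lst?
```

After line 1: lst = [10, 23, 18, 26]
After line 2 (append adds [77, 94] as single element): lst = [10, 23, 18, 26, [77, 94]]
After line 3 (extend unpacks [56], adds 56): lst = [10, 23, 18, 26, [77, 94], 56]
After line 4: result = len(lst) = 6

[10, 23, 18, 26, [77, 94], 56]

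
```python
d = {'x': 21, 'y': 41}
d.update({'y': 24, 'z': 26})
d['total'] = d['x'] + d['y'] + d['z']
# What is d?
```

After line 1: d = {'x': 21, 'y': 41}
After line 2 (y overwritten, z added): d = {'x': 21, 'y': 24, 'z': 26}
After line 3 (total = 21 + 24 + 26 = 71): d = {'x': 21, 'y': 24, 'z': 26, 'total': 71}

{'x': 21, 'y': 24, 'z': 26, 'total': 71}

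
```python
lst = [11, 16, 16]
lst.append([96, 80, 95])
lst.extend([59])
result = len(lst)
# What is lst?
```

After line 1: lst = [11, 16, 16]
After line 2 (append adds [96, 80, 95] as single element): lst = [11, 16, 16, [96, 80, 95]]
After line 3 (extend unpacks [59], adds 59): lst = [11, 16, 16, [96, 80, 95], 59]
After line 4: result = len(lst) = 5

[11, 16, 16, [96, 80, 95], 59]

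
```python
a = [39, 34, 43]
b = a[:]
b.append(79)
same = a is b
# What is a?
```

After line 1: a = [39, 34, 43]
After line 2 (b = a[:] is a shallow copy, new object): a = [39, 34, 43], b = [39, 34, 43]
After line 3 (append only mutates b): a = [39, 34, 43], b = [39, 34, 43, 79]
After line 4 (same = a is b; different objects -> False): same = False

[39, 34, 43]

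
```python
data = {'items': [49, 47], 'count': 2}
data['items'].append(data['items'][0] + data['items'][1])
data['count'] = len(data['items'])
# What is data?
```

After line 1: data = {'items': [49, 47], 'count': 2}
After line 2 (append 49 + 47 = 96): data = {'items': [49, 47, 96], 'count': 2}
After line 3 (count = len(items) = 3): data = {'items': [49, 47, 96], 'count': 3}

{'items': [49, 47, 96], 'count': 3}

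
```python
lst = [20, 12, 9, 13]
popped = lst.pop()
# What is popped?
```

13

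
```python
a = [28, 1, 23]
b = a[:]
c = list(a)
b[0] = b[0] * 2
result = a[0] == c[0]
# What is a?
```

After line 1: a = [28, 1, 23]
After line 2 (b = a[:], copy): a = [28, 1, 23], b = [28, 1, 23]
After line 3 (c = list(a) is a copy, new object): c = [28, 1, 23]
After line 4 (b[0] = 28 * 2 = 56; only b mutates (copy)): a = [28, 1, 23], b = [56, 1, 23], c = [28, 1, 23]
After line 5 (a[0] = 28, c[0] = 28; result = True)

[28, 1, 23]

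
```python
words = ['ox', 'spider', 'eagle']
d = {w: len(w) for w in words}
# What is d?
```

{'ox': 2, 'spider': 6, 'eagle': 5}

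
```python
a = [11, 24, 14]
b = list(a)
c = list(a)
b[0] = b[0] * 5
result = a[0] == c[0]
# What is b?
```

After line 1: a = [11, 24, 14]
After line 2 (b = list(a), copy): a = [11, 24, 14], b = [11, 24, 14]
After line 3 (c = list(a) is a copy, new object): c = [11, 24, 14]
After line 4 (b[0] = 11 * 5 = 55; only b mutates (copy)): a = [11, 24, 14], b = [55, 24, 14], c = [11, 24, 14]
After line 5 (a[0] = 11, c[0] = 11; result = True)

[55, 24, 14]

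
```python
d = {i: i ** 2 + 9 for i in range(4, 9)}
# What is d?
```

{4: 25, 5: 34, 6: 45, 7: 58, 8: 73}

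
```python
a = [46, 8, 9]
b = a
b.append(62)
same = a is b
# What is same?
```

After line 1: a = [46, 8, 9]
After line 2 (b = a is an alias, same object): a = [46, 8, 9], b = [46, 8, 9]
After line 3 (b.append mutates the shared list): a = [46, 8, 9, 62], b = [46, 8, 9, 62]
After line 4 (same = a is b; same object -> True): same = True

True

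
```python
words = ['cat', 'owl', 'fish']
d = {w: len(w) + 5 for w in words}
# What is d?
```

{'cat': 8, 'owl': 8, 'fish': 9}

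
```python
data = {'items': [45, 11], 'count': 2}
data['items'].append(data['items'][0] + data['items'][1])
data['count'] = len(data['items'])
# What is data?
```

After line 1: data = {'items': [45, 11], 'count': 2}
After line 2 (append 45 + 11 = 56): data = {'items': [45, 11, 56], 'count': 2}
After line 3 (count = len(items) = 3): data = {'items': [45, 11, 56], 'count': 3}

{'items': [45, 11, 56], 'count': 3}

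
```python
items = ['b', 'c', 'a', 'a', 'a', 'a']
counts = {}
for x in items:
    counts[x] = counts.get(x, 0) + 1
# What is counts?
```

Initial: counts = {}, items = ['b', 'c', 'a', 'a', 'a', 'a']
See 'b': counts = {'b': 1}
See 'c': counts = {'b': 1, 'c': 1}
See 'a': counts = {'b': 1, 'c': 1, 'a': 1}
See 'a': counts = {'b': 1, 'c': 1, 'a': 2}
See 'a': counts = {'b': 1, 'c': 1, 'a': 3}
See 'a': counts = {'b': 1, 'c': 1, 'a': 4}

{'b': 1, 'c': 1, 'a': 4}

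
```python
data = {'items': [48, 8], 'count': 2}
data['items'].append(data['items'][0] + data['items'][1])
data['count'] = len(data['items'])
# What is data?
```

After line 1: data = {'items': [48, 8], 'count': 2}
After line 2 (append 48 + 8 = 56): data = {'items': [48, 8, 56], 'count': 2}
After line 3 (count = len(items) = 3): data = {'items': [48, 8, 56], 'count': 3}

{'items': [48, 8, 56], 'count': 3}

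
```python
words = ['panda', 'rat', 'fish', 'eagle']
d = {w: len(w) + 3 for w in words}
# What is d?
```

{'panda': 8, 'rat': 6, 'fish': 7, 'eagle': 8}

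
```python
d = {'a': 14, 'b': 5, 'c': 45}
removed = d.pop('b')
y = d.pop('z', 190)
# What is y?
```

After line 1: d = {'a': 14, 'b': 5, 'c': 45}
After line 2 (pop 'b' returns 5): d = {'a': 14, 'c': 45}, removed = 5
After line 3 (pop 'z' missing, returns default 190): d = {'a': 14, 'c': 45}, y = 190

190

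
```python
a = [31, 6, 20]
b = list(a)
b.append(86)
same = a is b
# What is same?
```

After line 1: a = [31, 6, 20]
After line 2 (b = list(a) is a shallow copy, new object): a = [31, 6, 20], b = [31, 6, 20]
After line 3 (append only mutates b): a = [31, 6, 20], b = [31, 6, 20, 86]
After line 4 (same = a is b; different objects -> False): same = False

False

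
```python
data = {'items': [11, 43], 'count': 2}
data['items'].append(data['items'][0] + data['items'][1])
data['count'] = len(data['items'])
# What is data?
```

After line 1: data = {'items': [11, 43], 'count': 2}
After line 2 (append 11 + 43 = 54): data = {'items': [11, 43, 54], 'count': 2}
After line 3 (count = len(items) = 3): data = {'items': [11, 43, 54], 'count': 3}

{'items': [11, 43, 54], 'count': 3}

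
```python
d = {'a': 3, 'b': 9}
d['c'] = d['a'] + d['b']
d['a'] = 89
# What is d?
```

After line 1: d = {'a': 3, 'b': 9}
After line 2 (d['c'] = 3 + 9): d = {'a': 3, 'b': 9, 'c': 12}
After line 3: d = {'a': 89, 'b': 9, 'c': 12}

{'a': 89, 'b': 9, 'c': 12}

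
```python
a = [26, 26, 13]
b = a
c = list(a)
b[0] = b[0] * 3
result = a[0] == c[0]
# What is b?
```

After line 1: a = [26, 26, 13]
After line 2 (b = a, alias): a = [26, 26, 13], b = [26, 26, 13]
After line 3 (c = list(a) is a copy, new object): c = [26, 26, 13]
After line 4 (b[0] = 26 * 3 = 78; mutates shared a/b): a = b = [78, 26, 13], c = [26, 26, 13]
After line 5 (a[0] = 78, c[0] = 26; result = False)

[78, 26, 13]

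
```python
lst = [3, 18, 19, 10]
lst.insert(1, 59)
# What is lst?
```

[3, 59, 18, 19, 10]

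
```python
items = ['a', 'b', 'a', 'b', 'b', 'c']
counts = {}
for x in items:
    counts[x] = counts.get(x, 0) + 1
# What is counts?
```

Initial: counts = {}, items = ['a', 'b', 'a', 'b', 'b', 'c']
See 'a': counts = {'a': 1}
See 'b': counts = {'a': 1, 'b': 1}
See 'a': counts = {'a': 2, 'b': 1}
See 'b': counts = {'a': 2, 'b': 2}
See 'b': counts = {'a': 2, 'b': 3}
See 'c': counts = {'a': 2, 'b': 3, 'c': 1}

{'a': 2, 'b': 3, 'c': 1}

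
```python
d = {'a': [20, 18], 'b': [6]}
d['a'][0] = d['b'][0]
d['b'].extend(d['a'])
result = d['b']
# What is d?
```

After line 1: d = {'a': [20, 18], 'b': [6]}
After line 2 (a[0] = b[0] = 6): d = {'a': [6, 18], 'b': [6]}
After line 3 (b.extend(a) appends [6, 18]): d = {'a': [6, 18], 'b': [6, 6, 18]}
After line 4: result = d['b'] = [6, 6, 18]

{'a': [6, 18], 'b': [6, 6, 18]}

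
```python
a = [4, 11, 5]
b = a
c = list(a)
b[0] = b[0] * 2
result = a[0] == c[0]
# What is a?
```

After line 1: a = [4, 11, 5]
After line 2 (b = a, alias): a = [4, 11, 5], b = [4, 11, 5]
After line 3 (c = list(a) is a copy, new object): c = [4, 11, 5]
After line 4 (b[0] = 4 * 2 = 8; mutates shared a/b): a = b = [8, 11, 5], c = [4, 11, 5]
After line 5 (a[0] = 8, c[0] = 4; result = False)

[8, 11, 5]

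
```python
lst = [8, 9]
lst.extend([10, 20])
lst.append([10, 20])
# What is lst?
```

After line 1: lst = [8, 9]
After line 2 (extend unpacks [10, 20]): lst = [8, 9, 10, 20]
After line 3 (append adds [10, 20] as single element): lst = [8, 9, 10, 20, [10, 20]]

[8, 9, 10, 20, [10, 20]]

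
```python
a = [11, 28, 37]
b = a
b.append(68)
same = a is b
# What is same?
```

After line 1: a = [11, 28, 37]
After line 2 (b = a is an alias, same object): a = [11, 28, 37], b = [11, 28, 37]
After line 3 (b.append mutates the shared list): a = [11, 28, 37, 68], b = [11, 28, 37, 68]
After line 4 (same = a is b; same object -> True): same = True

True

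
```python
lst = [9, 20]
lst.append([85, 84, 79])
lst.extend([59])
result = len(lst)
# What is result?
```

After line 1: lst = [9, 20]
After line 2 (append adds [85, 84, 79] as single element): lst = [9, 20, [85, 84, 79]]
After line 3 (extend unpacks [59], adds 59): lst = [9, 20, [85, 84, 79], 59]
After line 4: result = len(lst) = 4

4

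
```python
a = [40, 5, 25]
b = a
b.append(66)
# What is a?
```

After line 1: a = [40, 5, 25]
After line 2 (b = a is an alias, same object): a = [40, 5, 25], b = [40, 5, 25]
After line 3 (b.append mutates the shared list): a = [40, 5, 25, 66], b = [40, 5, 25, 66]

[40, 5, 25, 66]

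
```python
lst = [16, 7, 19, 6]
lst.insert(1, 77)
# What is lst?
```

[16, 77, 7, 19, 6]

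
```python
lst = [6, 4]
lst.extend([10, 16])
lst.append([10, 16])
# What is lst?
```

After line 1: lst = [6, 4]
After line 2 (extend unpacks [10, 16]): lst = [6, 4, 10, 16]
After line 3 (append adds [10, 16] as single element): lst = [6, 4, 10, 16, [10, 16]]

[6, 4, 10, 16, [10, 16]]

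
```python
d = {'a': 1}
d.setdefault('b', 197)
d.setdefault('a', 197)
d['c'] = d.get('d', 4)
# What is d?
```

After line 1: d = {'a': 1}
After line 2 (setdefault adds 'b'=197): d = {'a': 1, 'b': 197}
After line 3 (setdefault 'a' no-op, already exists): d = {'a': 1, 'b': 197}
After line 4 (get('d', 4) returns default since 'd' not in d): d = {'a': 1, 'b': 197, 'c': 4}

{'a': 1, 'b': 197, 'c': 4}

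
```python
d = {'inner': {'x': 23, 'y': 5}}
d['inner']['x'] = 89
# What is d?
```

After line 1: d = {'inner': {'x': 23, 'y': 5}}
After line 2 (inner x overwritten): d = {'inner': {'x': 89, 'y': 5}}

{'inner': {'x': 89, 'y': 5}}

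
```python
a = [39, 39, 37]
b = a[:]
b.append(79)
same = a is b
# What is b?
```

After line 1: a = [39, 39, 37]
After line 2 (b = a[:] is a shallow copy, new object): a = [39, 39, 37], b = [39, 39, 37]
After line 3 (append only mutates b): a = [39, 39, 37], b = [39, 39, 37, 79]
After line 4 (same = a is b; different objects -> False): same = False

[39, 39, 37, 79]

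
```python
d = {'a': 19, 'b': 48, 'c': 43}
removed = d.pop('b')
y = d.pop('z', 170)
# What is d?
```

After line 1: d = {'a': 19, 'b': 48, 'c': 43}
After line 2 (pop 'b' returns 48): d = {'a': 19, 'c': 43}, removed = 48
After line 3 (pop 'z' missing, returns default 170): d = {'a': 19, 'c': 43}, y = 170

{'a': 19, 'c': 43}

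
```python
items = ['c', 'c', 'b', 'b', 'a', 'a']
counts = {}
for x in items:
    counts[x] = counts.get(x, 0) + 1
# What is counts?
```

Initial: counts = {}, items = ['c', 'c', 'b', 'b', 'a', 'a']
See 'c': counts = {'c': 1}
See 'c': counts = {'c': 2}
See 'b': counts = {'c': 2, 'b': 1}
See 'b': counts = {'c': 2, 'b': 2}
See 'a': counts = {'c': 2, 'b': 2, 'a': 1}
See 'a': counts = {'c': 2, 'b': 2, 'a': 2}

{'c': 2, 'b': 2, 'a': 2}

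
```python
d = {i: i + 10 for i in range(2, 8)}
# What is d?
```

{2: 12, 3: 13, 4: 14, 5: 15, 6: 16, 7: 17}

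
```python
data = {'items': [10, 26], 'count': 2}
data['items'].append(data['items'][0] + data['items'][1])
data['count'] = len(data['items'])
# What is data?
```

After line 1: data = {'items': [10, 26], 'count': 2}
After line 2 (append 10 + 26 = 36): data = {'items': [10, 26, 36], 'count': 2}
After line 3 (count = len(items) = 3): data = {'items': [10, 26, 36], 'count': 3}

{'items': [10, 26, 36], 'count': 3}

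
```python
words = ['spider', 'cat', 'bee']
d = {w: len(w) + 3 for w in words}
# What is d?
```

{'spider': 9, 'cat': 6, 'bee': 6}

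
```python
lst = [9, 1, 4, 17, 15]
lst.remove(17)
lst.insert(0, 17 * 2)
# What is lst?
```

After line 1: lst = [9, 1, 4, 17, 15]
After line 2 (remove first 17): lst = [9, 1, 4, 15]
After line 3 (insert 34 at index 0): lst = [34, 9, 1, 4, 15]

[34, 9, 1, 4, 15]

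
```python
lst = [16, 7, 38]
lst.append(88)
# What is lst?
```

[16, 7, 38, 88]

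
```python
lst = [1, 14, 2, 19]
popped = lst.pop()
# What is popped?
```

19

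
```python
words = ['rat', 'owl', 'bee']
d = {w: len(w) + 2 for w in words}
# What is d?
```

{'rat': 5, 'owl': 5, 'bee': 5}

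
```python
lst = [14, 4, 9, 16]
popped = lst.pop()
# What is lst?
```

[14, 4, 9]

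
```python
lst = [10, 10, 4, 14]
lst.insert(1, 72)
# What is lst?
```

[10, 72, 10, 4, 14]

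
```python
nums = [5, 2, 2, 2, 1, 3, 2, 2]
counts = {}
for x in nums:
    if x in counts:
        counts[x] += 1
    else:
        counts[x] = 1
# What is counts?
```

Initial: counts = {}, nums = [5, 2, 2, 2, 1, 3, 2, 2]
See 5: counts = {5: 1}
See 2: counts = {5: 1, 2: 1}
See 2: counts = {5: 1, 2: 2}
See 2: counts = {5: 1, 2: 3}
See 1: counts = {5: 1, 2: 3, 1: 1}
See 3: counts = {5: 1, 2: 3, 1: 1, 3: 1}
See 2: counts = {5: 1, 2: 4, 1: 1, 3: 1}
See 2: counts = {5: 1, 2: 5, 1: 1, 3: 1}

{5: 1, 2: 5, 1: 1, 3: 1}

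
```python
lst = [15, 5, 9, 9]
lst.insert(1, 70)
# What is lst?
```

[15, 70, 5, 9, 9]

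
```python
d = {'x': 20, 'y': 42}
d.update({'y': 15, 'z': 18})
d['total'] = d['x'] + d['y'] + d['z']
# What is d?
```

After line 1: d = {'x': 20, 'y': 42}
After line 2 (y overwritten, z added): d = {'x': 20, 'y': 15, 'z': 18}
After line 3 (total = 20 + 15 + 18 = 53): d = {'x': 20, 'y': 15, 'z': 18, 'total': 53}

{'x': 20, 'y': 15, 'z': 18, 'total': 53}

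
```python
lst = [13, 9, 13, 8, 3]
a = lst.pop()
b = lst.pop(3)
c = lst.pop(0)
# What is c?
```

After line 1: lst = [13, 9, 13, 8, 3]
After line 2 (pop() -> a = 3): lst = [13, 9, 13, 8]
After line 3 (pop(3) -> b = 8): lst = [13, 9, 13]
After line 4 (pop(0) -> c = 13): lst = [9, 13]

13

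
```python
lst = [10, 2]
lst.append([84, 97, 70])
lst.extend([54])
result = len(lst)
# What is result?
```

After line 1: lst = [10, 2]
After line 2 (append adds [84, 97, 70] as single element): lst = [10, 2, [84, 97, 70]]
After line 3 (extend unpacks [54], adds 54): lst = [10, 2, [84, 97, 70], 54]
After line 4: result = len(lst) = 4

4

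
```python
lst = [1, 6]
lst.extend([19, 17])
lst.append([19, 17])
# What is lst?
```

After line 1: lst = [1, 6]
After line 2 (extend unpacks [19, 17]): lst = [1, 6, 19, 17]
After line 3 (append adds [19, 17] as single element): lst = [1, 6, 19, 17, [19, 17]]

[1, 6, 19, 17, [19, 17]]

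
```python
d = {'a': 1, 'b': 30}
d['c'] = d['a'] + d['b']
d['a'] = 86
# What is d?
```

After line 1: d = {'a': 1, 'b': 30}
After line 2 (d['c'] = 1 + 30): d = {'a': 1, 'b': 30, 'c': 31}
After line 3: d = {'a': 86, 'b': 30, 'c': 31}

{'a': 86, 'b': 30, 'c': 31}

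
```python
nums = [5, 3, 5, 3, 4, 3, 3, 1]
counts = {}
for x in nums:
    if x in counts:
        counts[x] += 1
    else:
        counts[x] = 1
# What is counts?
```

Initial: counts = {}, nums = [5, 3, 5, 3, 4, 3, 3, 1]
See 5: counts = {5: 1}
See 3: counts = {5: 1, 3: 1}
See 5: counts = {5: 2, 3: 1}
See 3: counts = {5: 2, 3: 2}
See 4: counts = {5: 2, 3: 2, 4: 1}
See 3: counts = {5: 2, 3: 3, 4: 1}
See 3: counts = {5: 2, 3: 4, 4: 1}
See 1: counts = {5: 2, 3: 4, 4: 1, 1: 1}

{5: 2, 3: 4, 4: 1, 1: 1}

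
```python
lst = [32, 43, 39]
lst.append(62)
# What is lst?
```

[32, 43, 39, 62]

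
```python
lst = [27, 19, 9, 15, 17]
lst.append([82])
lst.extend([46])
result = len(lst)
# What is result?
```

After line 1: lst = [27, 19, 9, 15, 17]
After line 2 (append adds [82] as single element): lst = [27, 19, 9, 15, 17, [82]]
After line 3 (extend unpacks [46], adds 46): lst = [27, 19, 9, 15, 17, [82], 46]
After line 4: result = len(lst) = 7

7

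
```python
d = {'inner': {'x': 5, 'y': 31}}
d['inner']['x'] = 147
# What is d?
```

After line 1: d = {'inner': {'x': 5, 'y': 31}}
After line 2 (inner x overwritten): d = {'inner': {'x': 147, 'y': 31}}

{'inner': {'x': 147, 'y': 31}}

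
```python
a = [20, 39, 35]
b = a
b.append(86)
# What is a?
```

After line 1: a = [20, 39, 35]
After line 2 (b = a is an alias, same object): a = [20, 39, 35], b = [20, 39, 35]
After line 3 (b.append mutates the shared list): a = [20, 39, 35, 86], b = [20, 39, 35, 86]

[20, 39, 35, 86]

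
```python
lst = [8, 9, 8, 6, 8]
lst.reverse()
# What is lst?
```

[8, 6, 8, 9, 8]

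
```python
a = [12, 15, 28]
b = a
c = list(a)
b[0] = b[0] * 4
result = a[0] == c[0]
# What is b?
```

After line 1: a = [12, 15, 28]
After line 2 (b = a, alias): a = [12, 15, 28], b = [12, 15, 28]
After line 3 (c = list(a) is a copy, new object): c = [12, 15, 28]
After line 4 (b[0] = 12 * 4 = 48; mutates shared a/b): a = b = [48, 15, 28], c = [12, 15, 28]
After line 5 (a[0] = 48, c[0] = 12; result = False)

[48, 15, 28]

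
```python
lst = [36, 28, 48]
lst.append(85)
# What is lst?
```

[36, 28, 48, 85]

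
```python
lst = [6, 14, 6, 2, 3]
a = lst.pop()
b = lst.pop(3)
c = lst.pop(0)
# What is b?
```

After line 1: lst = [6, 14, 6, 2, 3]
After line 2 (pop() -> a = 3): lst = [6, 14, 6, 2]
After line 3 (pop(3) -> b = 2): lst = [6, 14, 6]
After line 4 (pop(0) -> c = 6): lst = [14, 6]

2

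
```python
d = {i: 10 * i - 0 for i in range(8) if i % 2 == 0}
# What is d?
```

{0: 0, 2: 20, 4: 40, 6: 60}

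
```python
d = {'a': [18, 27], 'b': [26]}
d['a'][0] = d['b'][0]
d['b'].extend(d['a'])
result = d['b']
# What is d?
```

After line 1: d = {'a': [18, 27], 'b': [26]}
After line 2 (a[0] = b[0] = 26): d = {'a': [26, 27], 'b': [26]}
After line 3 (b.extend(a) appends [26, 27]): d = {'a': [26, 27], 'b': [26, 26, 27]}
After line 4: result = d['b'] = [26, 26, 27]

{'a': [26, 27], 'b': [26, 26, 27]}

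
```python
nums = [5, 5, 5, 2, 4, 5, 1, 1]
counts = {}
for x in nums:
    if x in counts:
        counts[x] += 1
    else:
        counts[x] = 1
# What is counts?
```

Initial: counts = {}, nums = [5, 5, 5, 2, 4, 5, 1, 1]
See 5: counts = {5: 1}
See 5: counts = {5: 2}
See 5: counts = {5: 3}
See 2: counts = {5: 3, 2: 1}
See 4: counts = {5: 3, 2: 1, 4: 1}
See 5: counts = {5: 4, 2: 1, 4: 1}
See 1: counts = {5: 4, 2: 1, 4: 1, 1: 1}
See 1: counts = {5: 4, 2: 1, 4: 1, 1: 2}

{5: 4, 2: 1, 4: 1, 1: 2}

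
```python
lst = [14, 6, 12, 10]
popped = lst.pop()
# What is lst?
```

[14, 6, 12]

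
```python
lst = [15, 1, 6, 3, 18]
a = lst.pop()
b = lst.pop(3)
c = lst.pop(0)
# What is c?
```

After line 1: lst = [15, 1, 6, 3, 18]
After line 2 (pop() -> a = 18): lst = [15, 1, 6, 3]
After line 3 (pop(3) -> b = 3): lst = [15, 1, 6]
After line 4 (pop(0) -> c = 15): lst = [1, 6]

15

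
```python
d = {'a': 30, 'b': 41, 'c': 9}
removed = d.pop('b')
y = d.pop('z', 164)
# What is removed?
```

After line 1: d = {'a': 30, 'b': 41, 'c': 9}
After line 2 (pop 'b' returns 41): d = {'a': 30, 'c': 9}, removed = 41
After line 3 (pop 'z' missing, returns default 164): d = {'a': 30, 'c': 9}, y = 164

41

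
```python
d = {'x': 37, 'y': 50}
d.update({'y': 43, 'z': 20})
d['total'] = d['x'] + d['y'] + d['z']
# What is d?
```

After line 1: d = {'x': 37, 'y': 50}
After line 2 (y overwritten, z added): d = {'x': 37, 'y': 43, 'z': 20}
After line 3 (total = 37 + 43 + 20 = 100): d = {'x': 37, 'y': 43, 'z': 20, 'total': 100}

{'x': 37, 'y': 43, 'z': 20, 'total': 100}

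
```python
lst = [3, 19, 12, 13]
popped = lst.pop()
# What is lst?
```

[3, 19, 12]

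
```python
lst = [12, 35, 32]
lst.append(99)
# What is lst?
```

[12, 35, 32, 99]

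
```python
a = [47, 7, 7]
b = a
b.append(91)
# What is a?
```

After line 1: a = [47, 7, 7]
After line 2 (b = a is an alias, same object): a = [47, 7, 7], b = [47, 7, 7]
After line 3 (b.append mutates the shared list): a = [47, 7, 7, 91], b = [47, 7, 7, 91]

[47, 7, 7, 91]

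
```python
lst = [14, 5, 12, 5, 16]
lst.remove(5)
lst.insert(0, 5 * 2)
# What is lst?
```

After line 1: lst = [14, 5, 12, 5, 16]
After line 2 (remove first 5): lst = [14, 12, 5, 16]
After line 3 (insert 10 at index 0): lst = [10, 14, 12, 5, 16]

[10, 14, 12, 5, 16]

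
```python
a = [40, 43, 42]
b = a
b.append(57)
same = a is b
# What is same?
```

After line 1: a = [40, 43, 42]
After line 2 (b = a is an alias, same object): a = [40, 43, 42], b = [40, 43, 42]
After line 3 (b.append mutates the shared list): a = [40, 43, 42, 57], b = [40, 43, 42, 57]
After line 4 (same = a is b; same object -> True): same = True

True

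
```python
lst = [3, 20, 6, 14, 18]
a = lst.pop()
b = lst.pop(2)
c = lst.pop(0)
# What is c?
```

After line 1: lst = [3, 20, 6, 14, 18]
After line 2 (pop() -> a = 18): lst = [3, 20, 6, 14]
After line 3 (pop(2) -> b = 6): lst = [3, 20, 14]
After line 4 (pop(0) -> c = 3): lst = [20, 14]

3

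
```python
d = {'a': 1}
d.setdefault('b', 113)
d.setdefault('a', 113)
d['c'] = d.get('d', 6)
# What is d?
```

After line 1: d = {'a': 1}
After line 2 (setdefault adds 'b'=113): d = {'a': 1, 'b': 113}
After line 3 (setdefault 'a' no-op, already exists): d = {'a': 1, 'b': 113}
After line 4 (get('d', 6) returns default since 'd' not in d): d = {'a': 1, 'b': 113, 'c': 6}

{'a': 1, 'b': 113, 'c': 6}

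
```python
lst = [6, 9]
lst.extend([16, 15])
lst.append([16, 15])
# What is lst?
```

After line 1: lst = [6, 9]
After line 2 (extend unpacks [16, 15]): lst = [6, 9, 16, 15]
After line 3 (append adds [16, 15] as single element): lst = [6, 9, 16, 15, [16, 15]]

[6, 9, 16, 15, [16, 15]]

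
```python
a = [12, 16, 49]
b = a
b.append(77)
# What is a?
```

After line 1: a = [12, 16, 49]
After line 2 (b = a is an alias, same object): a = [12, 16, 49], b = [12, 16, 49]
After line 3 (b.append mutates the shared list): a = [12, 16, 49, 77], b = [12, 16, 49, 77]

[12, 16, 49, 77]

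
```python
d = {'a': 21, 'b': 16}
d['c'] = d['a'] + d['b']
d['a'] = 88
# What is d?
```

After line 1: d = {'a': 21, 'b': 16}
After line 2 (d['c'] = 21 + 16): d = {'a': 21, 'b': 16, 'c': 37}
After line 3: d = {'a': 88, 'b': 16, 'c': 37}

{'a': 88, 'b': 16, 'c': 37}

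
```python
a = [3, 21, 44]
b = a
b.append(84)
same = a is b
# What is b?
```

After line 1: a = [3, 21, 44]
After line 2 (b = a is an alias, same object): a = [3, 21, 44], b = [3, 21, 44]
After line 3 (b.append mutates the shared list): a = [3, 21, 44, 84], b = [3, 21, 44, 84]
After line 4 (same = a is b; same object -> True): same = True

[3, 21, 44, 84]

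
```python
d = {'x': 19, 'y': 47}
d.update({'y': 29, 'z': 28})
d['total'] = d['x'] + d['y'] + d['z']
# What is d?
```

After line 1: d = {'x': 19, 'y': 47}
After line 2 (y overwritten, z added): d = {'x': 19, 'y': 29, 'z': 28}
After line 3 (total = 19 + 29 + 28 = 76): d = {'x': 19, 'y': 29, 'z': 28, 'total': 76}

{'x': 19, 'y': 29, 'z': 28, 'total': 76}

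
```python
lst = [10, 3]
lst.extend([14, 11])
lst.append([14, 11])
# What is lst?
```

After line 1: lst = [10, 3]
After line 2 (extend unpacks [14, 11]): lst = [10, 3, 14, 11]
After line 3 (append adds [14, 11] as single element): lst = [10, 3, 14, 11, [14, 11]]

[10, 3, 14, 11, [14, 11]]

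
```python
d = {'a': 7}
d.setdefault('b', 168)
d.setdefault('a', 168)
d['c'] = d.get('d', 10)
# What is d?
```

After line 1: d = {'a': 7}
After line 2 (setdefault adds 'b'=168): d = {'a': 7, 'b': 168}
After line 3 (setdefault 'a' no-op, already exists): d = {'a': 7, 'b': 168}
After line 4 (get('d', 10) returns default since 'd' not in d): d = {'a': 7, 'b': 168, 'c': 10}

{'a': 7, 'b': 168, 'c': 10}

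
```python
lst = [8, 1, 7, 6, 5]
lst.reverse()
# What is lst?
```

[5, 6, 7, 1, 8]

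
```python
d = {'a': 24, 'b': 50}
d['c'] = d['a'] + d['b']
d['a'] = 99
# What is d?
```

After line 1: d = {'a': 24, 'b': 50}
After line 2 (d['c'] = 24 + 50): d = {'a': 24, 'b': 50, 'c': 74}
After line 3: d = {'a': 99, 'b': 50, 'c': 74}

{'a': 99, 'b': 50, 'c': 74}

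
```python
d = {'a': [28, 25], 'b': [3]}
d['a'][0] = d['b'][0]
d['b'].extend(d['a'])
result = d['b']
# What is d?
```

After line 1: d = {'a': [28, 25], 'b': [3]}
After line 2 (a[0] = b[0] = 3): d = {'a': [3, 25], 'b': [3]}
After line 3 (b.extend(a) appends [3, 25]): d = {'a': [3, 25], 'b': [3, 3, 25]}
After line 4: result = d['b'] = [3, 3, 25]

{'a': [3, 25], 'b': [3, 3, 25]}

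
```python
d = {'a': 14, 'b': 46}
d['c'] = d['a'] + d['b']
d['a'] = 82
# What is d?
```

After line 1: d = {'a': 14, 'b': 46}
After line 2 (d['c'] = 14 + 46): d = {'a': 14, 'b': 46, 'c': 60}
After line 3: d = {'a': 82, 'b': 46, 'c': 60}

{'a': 82, 'b': 46, 'c': 60}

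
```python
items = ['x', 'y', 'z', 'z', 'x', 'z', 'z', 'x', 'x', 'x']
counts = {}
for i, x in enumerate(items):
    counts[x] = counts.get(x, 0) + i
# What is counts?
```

Initial: counts = {}, items = ['x', 'y', 'z', 'z', 'x', 'z', 'z', 'x', 'x', 'x']
i=0, x='x': counts = {'x': 0}
i=1, x='y': counts = {'x': 0, 'y': 1}
i=2, x='z': counts = {'x': 0, 'y': 1, 'z': 2}
i=3, x='z': counts = {'x': 0, 'y': 1, 'z': 5}
i=4, x='x': counts = {'x': 4, 'y': 1, 'z': 5}
i=5, x='z': counts = {'x': 4, 'y': 1, 'z': 10}
i=6, x='z': counts = {'x': 4, 'y': 1, 'z': 16}
i=7, x='x': counts = {'x': 11, 'y': 1, 'z': 16}
i=8, x='x': counts = {'x': 19, 'y': 1, 'z': 16}
i=9, x='x': counts = {'x': 28, 'y': 1, 'z': 16}

{'x': 28, 'y': 1, 'z': 16}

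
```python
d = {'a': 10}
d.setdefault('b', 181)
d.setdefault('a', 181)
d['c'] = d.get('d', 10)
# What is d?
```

After line 1: d = {'a': 10}
After line 2 (setdefault adds 'b'=181): d = {'a': 10, 'b': 181}
After line 3 (setdefault 'a' no-op, already exists): d = {'a': 10, 'b': 181}
After line 4 (get('d', 10) returns default since 'd' not in d): d = {'a': 10, 'b': 181, 'c': 10}

{'a': 10, 'b': 181, 'c': 10}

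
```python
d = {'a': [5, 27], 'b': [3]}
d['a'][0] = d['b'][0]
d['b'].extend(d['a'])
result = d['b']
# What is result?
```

After line 1: d = {'a': [5, 27], 'b': [3]}
After line 2 (a[0] = b[0] = 3): d = {'a': [3, 27], 'b': [3]}
After line 3 (b.extend(a) appends [3, 27]): d = {'a': [3, 27], 'b': [3, 3, 27]}
After line 4: result = d['b'] = [3, 3, 27]

[3, 3, 27]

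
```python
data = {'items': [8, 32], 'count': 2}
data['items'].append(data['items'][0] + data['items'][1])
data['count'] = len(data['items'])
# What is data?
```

After line 1: data = {'items': [8, 32], 'count': 2}
After line 2 (append 8 + 32 = 40): data = {'items': [8, 32, 40], 'count': 2}
After line 3 (count = len(items) = 3): data = {'items': [8, 32, 40], 'count': 3}

{'items': [8, 32, 40], 'count': 3}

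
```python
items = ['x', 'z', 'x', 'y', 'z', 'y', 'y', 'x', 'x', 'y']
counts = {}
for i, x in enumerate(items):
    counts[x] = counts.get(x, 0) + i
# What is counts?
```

Initial: counts = {}, items = ['x', 'z', 'x', 'y', 'z', 'y', 'y', 'x', 'x', 'y']
i=0, x='x': counts = {'x': 0}
i=1, x='z': counts = {'x': 0, 'z': 1}
i=2, x='x': counts = {'x': 2, 'z': 1}
i=3, x='y': counts = {'x': 2, 'z': 1, 'y': 3}
i=4, x='z': counts = {'x': 2, 'z': 5, 'y': 3}
i=5, x='y': counts = {'x': 2, 'z': 5, 'y': 8}
i=6, x='y': counts = {'x': 2, 'z': 5, 'y': 14}
i=7, x='x': counts = {'x': 9, 'z': 5, 'y': 14}
i=8, x='x': counts = {'x': 17, 'z': 5, 'y': 14}
i=9, x='y': counts = {'x': 17, 'z': 5, 'y': 23}

{'x': 17, 'z': 5, 'y': 23}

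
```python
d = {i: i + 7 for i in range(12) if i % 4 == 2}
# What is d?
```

{2: 9, 6: 13, 10: 17}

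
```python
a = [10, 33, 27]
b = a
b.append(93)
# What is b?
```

After line 1: a = [10, 33, 27]
After line 2 (b = a is an alias, same object): a = [10, 33, 27], b = [10, 33, 27]
After line 3 (b.append mutates the shared list): a = [10, 33, 27, 93], b = [10, 33, 27, 93]

[10, 33, 27, 93]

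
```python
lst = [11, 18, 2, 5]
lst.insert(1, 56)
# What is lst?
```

[11, 56, 18, 2, 5]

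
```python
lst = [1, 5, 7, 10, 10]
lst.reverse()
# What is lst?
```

[10, 10, 7, 5, 1]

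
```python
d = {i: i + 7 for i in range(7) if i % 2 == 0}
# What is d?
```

{0: 7, 2: 9, 4: 11, 6: 13}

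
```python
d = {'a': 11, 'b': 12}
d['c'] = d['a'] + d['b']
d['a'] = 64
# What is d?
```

After line 1: d = {'a': 11, 'b': 12}
After line 2 (d['c'] = 11 + 12): d = {'a': 11, 'b': 12, 'c': 23}
After line 3: d = {'a': 64, 'b': 12, 'c': 23}

{'a': 64, 'b': 12, 'c': 23}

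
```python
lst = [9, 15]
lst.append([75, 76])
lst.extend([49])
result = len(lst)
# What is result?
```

After line 1: lst = [9, 15]
After line 2 (append adds [75, 76] as single element): lst = [9, 15, [75, 76]]
After line 3 (extend unpacks [49], adds 49): lst = [9, 15, [75, 76], 49]
After line 4: result = len(lst) = 4

4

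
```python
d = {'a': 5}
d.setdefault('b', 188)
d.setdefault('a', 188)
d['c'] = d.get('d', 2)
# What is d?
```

After line 1: d = {'a': 5}
After line 2 (setdefault adds 'b'=188): d = {'a': 5, 'b': 188}
After line 3 (setdefault 'a' no-op, already exists): d = {'a': 5, 'b': 188}
After line 4 (get('d', 2) returns default since 'd' not in d): d = {'a': 5, 'b': 188, 'c': 2}

{'a': 5, 'b': 188, 'c': 2}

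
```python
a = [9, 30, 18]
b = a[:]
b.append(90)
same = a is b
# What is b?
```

After line 1: a = [9, 30, 18]
After line 2 (b = a[:] is a shallow copy, new object): a = [9, 30, 18], b = [9, 30, 18]
After line 3 (append only mutates b): a = [9, 30, 18], b = [9, 30, 18, 90]
After line 4 (same = a is b; different objects -> False): same = False

[9, 30, 18, 90]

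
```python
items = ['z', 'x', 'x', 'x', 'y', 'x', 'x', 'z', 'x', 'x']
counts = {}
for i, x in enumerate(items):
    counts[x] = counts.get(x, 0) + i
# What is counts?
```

Initial: counts = {}, items = ['z', 'x', 'x', 'x', 'y', 'x', 'x', 'z', 'x', 'x']
i=0, x='z': counts = {'z': 0}
i=1, x='x': counts = {'z': 0, 'x': 1}
i=2, x='x': counts = {'z': 0, 'x': 3}
i=3, x='x': counts = {'z': 0, 'x': 6}
i=4, x='y': counts = {'z': 0, 'x': 6, 'y': 4}
i=5, x='x': counts = {'z': 0, 'x': 11, 'y': 4}
i=6, x='x': counts = {'z': 0, 'x': 17, 'y': 4}
i=7, x='z': counts = {'z': 7, 'x': 17, 'y': 4}
i=8, x='x': counts = {'z': 7, 'x': 25, 'y': 4}
i=9, x='x': counts = {'z': 7, 'x': 34, 'y': 4}

{'z': 7, 'x': 34, 'y': 4}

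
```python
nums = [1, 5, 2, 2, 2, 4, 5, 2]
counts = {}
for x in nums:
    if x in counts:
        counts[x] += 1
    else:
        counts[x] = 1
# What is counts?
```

Initial: counts = {}, nums = [1, 5, 2, 2, 2, 4, 5, 2]
See 1: counts = {1: 1}
See 5: counts = {1: 1, 5: 1}
See 2: counts = {1: 1, 5: 1, 2: 1}
See 2: counts = {1: 1, 5: 1, 2: 2}
See 2: counts = {1: 1, 5: 1, 2: 3}
See 4: counts = {1: 1, 5: 1, 2: 3, 4: 1}
See 5: counts = {1: 1, 5: 2, 2: 3, 4: 1}
See 2: counts = {1: 1, 5: 2, 2: 4, 4: 1}

{1: 1, 5: 2, 2: 4, 4: 1}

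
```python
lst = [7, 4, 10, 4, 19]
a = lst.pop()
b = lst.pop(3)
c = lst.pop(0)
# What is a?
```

After line 1: lst = [7, 4, 10, 4, 19]
After line 2 (pop() -> a = 19): lst = [7, 4, 10, 4]
After line 3 (pop(3) -> b = 4): lst = [7, 4, 10]
After line 4 (pop(0) -> c = 7): lst = [4, 10]

19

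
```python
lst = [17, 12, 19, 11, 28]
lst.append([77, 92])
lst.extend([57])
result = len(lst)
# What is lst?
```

After line 1: lst = [17, 12, 19, 11, 28]
After line 2 (append adds [77, 92] as single element): lst = [17, 12, 19, 11, 28, [77, 92]]
After line 3 (extend unpacks [57], adds 57): lst = [17, 12, 19, 11, 28, [77, 92], 57]
After line 4: result = len(lst) = 7

[17, 12, 19, 11, 28, [77, 92], 57]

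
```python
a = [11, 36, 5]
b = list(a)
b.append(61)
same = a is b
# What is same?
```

After line 1: a = [11, 36, 5]
After line 2 (b = list(a) is a shallow copy, new object): a = [11, 36, 5], b = [11, 36, 5]
After line 3 (append only mutates b): a = [11, 36, 5], b = [11, 36, 5, 61]
After line 4 (same = a is b; different objects -> False): same = False

False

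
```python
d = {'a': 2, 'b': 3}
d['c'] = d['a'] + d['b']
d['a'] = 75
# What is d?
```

After line 1: d = {'a': 2, 'b': 3}
After line 2 (d['c'] = 2 + 3): d = {'a': 2, 'b': 3, 'c': 5}
After line 3: d = {'a': 75, 'b': 3, 'c': 5}

{'a': 75, 'b': 3, 'c': 5}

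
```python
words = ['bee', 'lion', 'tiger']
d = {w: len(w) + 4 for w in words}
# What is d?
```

{'bee': 7, 'lion': 8, 'tiger': 9}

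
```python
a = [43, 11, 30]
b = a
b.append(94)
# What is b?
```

After line 1: a = [43, 11, 30]
After line 2 (b = a is an alias, same object): a = [43, 11, 30], b = [43, 11, 30]
After line 3 (b.append mutates the shared list): a = [43, 11, 30, 94], b = [43, 11, 30, 94]

[43, 11, 30, 94]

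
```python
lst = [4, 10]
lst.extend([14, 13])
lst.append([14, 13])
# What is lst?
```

After line 1: lst = [4, 10]
After line 2 (extend unpacks [14, 13]): lst = [4, 10, 14, 13]
After line 3 (append adds [14, 13] as single element): lst = [4, 10, 14, 13, [14, 13]]

[4, 10, 14, 13, [14, 13]]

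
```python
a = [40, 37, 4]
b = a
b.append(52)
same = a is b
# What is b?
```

After line 1: a = [40, 37, 4]
After line 2 (b = a is an alias, same object): a = [40, 37, 4], b = [40, 37, 4]
After line 3 (b.append mutates the shared list): a = [40, 37, 4, 52], b = [40, 37, 4, 52]
After line 4 (same = a is b; same object -> True): same = True

[40, 37, 4, 52]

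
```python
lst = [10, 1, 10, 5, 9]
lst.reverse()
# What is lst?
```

[9, 5, 10, 1, 10]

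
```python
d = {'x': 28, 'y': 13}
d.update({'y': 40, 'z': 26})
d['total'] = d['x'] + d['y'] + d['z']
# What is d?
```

After line 1: d = {'x': 28, 'y': 13}
After line 2 (y overwritten, z added): d = {'x': 28, 'y': 40, 'z': 26}
After line 3 (total = 28 + 40 + 26 = 94): d = {'x': 28, 'y': 40, 'z': 26, 'total': 94}

{'x': 28, 'y': 40, 'z': 26, 'total': 94}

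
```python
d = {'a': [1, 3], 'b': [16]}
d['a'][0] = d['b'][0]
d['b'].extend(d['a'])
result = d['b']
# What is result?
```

After line 1: d = {'a': [1, 3], 'b': [16]}
After line 2 (a[0] = b[0] = 16): d = {'a': [16, 3], 'b': [16]}
After line 3 (b.extend(a) appends [16, 3]): d = {'a': [16, 3], 'b': [16, 16, 3]}
After line 4: result = d['b'] = [16, 16, 3]

[16, 16, 3]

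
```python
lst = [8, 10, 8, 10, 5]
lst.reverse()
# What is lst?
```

[5, 10, 8, 10, 8]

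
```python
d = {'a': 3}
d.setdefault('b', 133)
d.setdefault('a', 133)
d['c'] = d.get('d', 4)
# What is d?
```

After line 1: d = {'a': 3}
After line 2 (setdefault adds 'b'=133): d = {'a': 3, 'b': 133}
After line 3 (setdefault 'a' no-op, already exists): d = {'a': 3, 'b': 133}
After line 4 (get('d', 4) returns default since 'd' not in d): d = {'a': 3, 'b': 133, 'c': 4}

{'a': 3, 'b': 133, 'c': 4}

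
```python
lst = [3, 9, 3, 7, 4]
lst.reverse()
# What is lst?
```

[4, 7, 3, 9, 3]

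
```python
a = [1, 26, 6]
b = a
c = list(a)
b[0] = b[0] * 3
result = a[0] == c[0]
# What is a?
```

After line 1: a = [1, 26, 6]
After line 2 (b = a, alias): a = [1, 26, 6], b = [1, 26, 6]
After line 3 (c = list(a) is a copy, new object): c = [1, 26, 6]
After line 4 (b[0] = 1 * 3 = 3; mutates shared a/b): a = b = [3, 26, 6], c = [1, 26, 6]
After line 5 (a[0] = 3, c[0] = 1; result = False)

[3, 26, 6]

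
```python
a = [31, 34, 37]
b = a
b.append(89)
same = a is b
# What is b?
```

After line 1: a = [31, 34, 37]
After line 2 (b = a is an alias, same object): a = [31, 34, 37], b = [31, 34, 37]
After line 3 (b.append mutates the shared list): a = [31, 34, 37, 89], b = [31, 34, 37, 89]
After line 4 (same = a is b; same object -> True): same = True

[31, 34, 37, 89]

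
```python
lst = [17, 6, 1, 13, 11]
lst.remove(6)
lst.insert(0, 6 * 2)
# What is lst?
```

After line 1: lst = [17, 6, 1, 13, 11]
After line 2 (remove first 6): lst = [17, 1, 13, 11]
After line 3 (insert 12 at index 0): lst = [12, 17, 1, 13, 11]

[12, 17, 1, 13, 11]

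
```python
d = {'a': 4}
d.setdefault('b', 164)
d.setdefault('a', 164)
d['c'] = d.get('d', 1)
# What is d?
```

After line 1: d = {'a': 4}
After line 2 (setdefault adds 'b'=164): d = {'a': 4, 'b': 164}
After line 3 (setdefault 'a' no-op, already exists): d = {'a': 4, 'b': 164}
After line 4 (get('d', 1) returns default since 'd' not in d): d = {'a': 4, 'b': 164, 'c': 1}

{'a': 4, 'b': 164, 'c': 1}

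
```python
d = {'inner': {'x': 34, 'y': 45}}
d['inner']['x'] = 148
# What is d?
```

After line 1: d = {'inner': {'x': 34, 'y': 45}}
After line 2 (inner x overwritten): d = {'inner': {'x': 148, 'y': 45}}

{'inner': {'x': 148, 'y': 45}}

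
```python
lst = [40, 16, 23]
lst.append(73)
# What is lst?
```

[40, 16, 23, 73]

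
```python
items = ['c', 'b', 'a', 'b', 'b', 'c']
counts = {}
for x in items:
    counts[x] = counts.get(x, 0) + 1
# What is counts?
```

Initial: counts = {}, items = ['c', 'b', 'a', 'b', 'b', 'c']
See 'c': counts = {'c': 1}
See 'b': counts = {'c': 1, 'b': 1}
See 'a': counts = {'c': 1, 'b': 1, 'a': 1}
See 'b': counts = {'c': 1, 'b': 2, 'a': 1}
See 'b': counts = {'c': 1, 'b': 3, 'a': 1}
See 'c': counts = {'c': 2, 'b': 3, 'a': 1}

{'c': 2, 'b': 3, 'a': 1}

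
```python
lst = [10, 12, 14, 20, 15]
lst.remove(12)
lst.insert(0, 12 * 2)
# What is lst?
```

After line 1: lst = [10, 12, 14, 20, 15]
After line 2 (remove first 12): lst = [10, 14, 20, 15]
After line 3 (insert 24 at index 0): lst = [24, 10, 14, 20, 15]

[24, 10, 14, 20, 15]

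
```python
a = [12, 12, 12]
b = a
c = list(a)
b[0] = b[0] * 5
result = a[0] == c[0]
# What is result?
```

After line 1: a = [12, 12, 12]
After line 2 (b = a, alias): a = [12, 12, 12], b = [12, 12, 12]
After line 3 (c = list(a) is a copy, new object): c = [12, 12, 12]
After line 4 (b[0] = 12 * 5 = 60; mutates shared a/b): a = b = [60, 12, 12], c = [12, 12, 12]
After line 5 (a[0] = 60, c[0] = 12; result = False)

False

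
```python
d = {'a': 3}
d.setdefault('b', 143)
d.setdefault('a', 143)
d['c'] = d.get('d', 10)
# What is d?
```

After line 1: d = {'a': 3}
After line 2 (setdefault adds 'b'=143): d = {'a': 3, 'b': 143}
After line 3 (setdefault 'a' no-op, already exists): d = {'a': 3, 'b': 143}
After line 4 (get('d', 10) returns default since 'd' not in d): d = {'a': 3, 'b': 143, 'c': 10}

{'a': 3, 'b': 143, 'c': 10}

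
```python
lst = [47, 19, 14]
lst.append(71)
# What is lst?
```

[47, 19, 14, 71]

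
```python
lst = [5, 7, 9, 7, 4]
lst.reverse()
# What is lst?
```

[4, 7, 9, 7, 5]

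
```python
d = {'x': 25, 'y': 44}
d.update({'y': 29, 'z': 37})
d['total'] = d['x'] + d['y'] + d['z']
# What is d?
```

After line 1: d = {'x': 25, 'y': 44}
After line 2 (y overwritten, z added): d = {'x': 25, 'y': 29, 'z': 37}
After line 3 (total = 25 + 29 + 37 = 91): d = {'x': 25, 'y': 29, 'z': 37, 'total': 91}

{'x': 25, 'y': 29, 'z': 37, 'total': 91}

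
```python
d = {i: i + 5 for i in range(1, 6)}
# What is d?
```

{1: 6, 2: 7, 3: 8, 4: 9, 5: 10}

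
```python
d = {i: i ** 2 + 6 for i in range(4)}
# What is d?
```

{0: 6, 1: 7, 2: 10, 3: 15}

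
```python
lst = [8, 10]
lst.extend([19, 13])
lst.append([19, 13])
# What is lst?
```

After line 1: lst = [8, 10]
After line 2 (extend unpacks [19, 13]): lst = [8, 10, 19, 13]
After line 3 (append adds [19, 13] as single element): lst = [8, 10, 19, 13, [19, 13]]

[8, 10, 19, 13, [19, 13]]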